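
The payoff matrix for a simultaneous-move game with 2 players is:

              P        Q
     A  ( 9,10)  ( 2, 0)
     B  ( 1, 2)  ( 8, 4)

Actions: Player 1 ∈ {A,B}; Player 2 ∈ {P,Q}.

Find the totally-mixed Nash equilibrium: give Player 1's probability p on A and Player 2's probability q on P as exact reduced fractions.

P1 indiff ⇒ q·9+(1-q)·2 = q·1+(1-q)·8 ⇒ q(8) = (1-q)(6) ⇒ q = 3/7
P2 indiff ⇒ p·10+(1-p)·2 = p·0+(1-p)·4 ⇒ p(10) = (1-p)(2) ⇒ p = 1/6

(p,q) = (1/6, 3/7)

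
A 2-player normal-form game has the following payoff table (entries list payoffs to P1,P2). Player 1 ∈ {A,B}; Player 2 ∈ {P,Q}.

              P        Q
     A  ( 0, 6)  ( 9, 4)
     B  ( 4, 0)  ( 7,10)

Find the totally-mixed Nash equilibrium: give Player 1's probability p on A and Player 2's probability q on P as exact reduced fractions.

P1 mixes 5/6 on A; P2 mixes 1/3 on P

P1 indiff ⇒ q·0+(1-q)·9 = q·4+(1-q)·7 ⇒ q(-4) = (1-q)(-2) ⇒ q = 1/3
P2 indiff ⇒ p·6+(1-p)·0 = p·4+(1-p)·10 ⇒ p(2) = (1-p)(10) ⇒ p = 5/6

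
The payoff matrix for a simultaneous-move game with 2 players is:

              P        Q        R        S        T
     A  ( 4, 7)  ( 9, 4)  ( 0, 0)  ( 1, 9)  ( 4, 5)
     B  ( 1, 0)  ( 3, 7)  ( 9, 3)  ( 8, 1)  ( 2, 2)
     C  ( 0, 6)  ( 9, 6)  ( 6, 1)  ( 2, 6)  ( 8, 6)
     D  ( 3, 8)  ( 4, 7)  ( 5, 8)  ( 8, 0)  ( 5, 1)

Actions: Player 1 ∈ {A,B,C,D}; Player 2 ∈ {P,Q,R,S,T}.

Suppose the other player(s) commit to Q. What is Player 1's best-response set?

argmax u_1 = {A,C}

u_1(A vs Q) = 9
u_1(B vs Q) = 3
u_1(C vs Q) = 9
u_1(D vs Q) = 4
max payoff 9 at {A,C}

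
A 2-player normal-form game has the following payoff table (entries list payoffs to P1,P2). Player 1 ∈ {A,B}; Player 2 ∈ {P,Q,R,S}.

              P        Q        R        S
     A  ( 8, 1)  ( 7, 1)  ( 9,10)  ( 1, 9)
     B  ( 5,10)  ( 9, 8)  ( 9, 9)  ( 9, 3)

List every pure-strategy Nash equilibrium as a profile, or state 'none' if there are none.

Nash profiles: (A,R)

(A,P): not NE [P2→R gives 10>1]
(A,Q): not NE [P1→B gives 9>7; P2→R gives 10>1]
(A,R): NE
(A,S): not NE [P1→B gives 9>1; P2→R gives 10>9]
(B,P): not NE [P1→A gives 8>5]
(B,Q): not NE [P2→P gives 10>8]
(B,R): not NE [P2→P gives 10>9]
(B,S): not NE [P2→P gives 10>3]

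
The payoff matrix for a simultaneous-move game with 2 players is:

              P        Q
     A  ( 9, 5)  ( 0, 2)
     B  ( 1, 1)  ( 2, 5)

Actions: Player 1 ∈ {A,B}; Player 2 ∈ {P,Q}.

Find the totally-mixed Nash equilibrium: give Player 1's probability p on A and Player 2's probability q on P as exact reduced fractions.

p=4/7, q=1/5

P1 indiff ⇒ q·9+(1-q)·0 = q·1+(1-q)·2 ⇒ q(8) = (1-q)(2) ⇒ q = 1/5
P2 indiff ⇒ p·5+(1-p)·1 = p·2+(1-p)·5 ⇒ p(3) = (1-p)(4) ⇒ p = 4/7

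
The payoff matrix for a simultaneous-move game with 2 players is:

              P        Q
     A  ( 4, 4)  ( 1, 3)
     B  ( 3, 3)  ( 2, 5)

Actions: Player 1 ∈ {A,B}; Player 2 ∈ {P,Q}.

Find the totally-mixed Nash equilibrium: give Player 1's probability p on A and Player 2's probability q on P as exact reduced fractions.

P1 mixes 2/3 on A; P2 mixes 1/2 on P

P1 indiff ⇒ q·4+(1-q)·1 = q·3+(1-q)·2 ⇒ q(1) = (1-q)(1) ⇒ q = 1/2
P2 indiff ⇒ p·4+(1-p)·3 = p·3+(1-p)·5 ⇒ p(1) = (1-p)(2) ⇒ p = 2/3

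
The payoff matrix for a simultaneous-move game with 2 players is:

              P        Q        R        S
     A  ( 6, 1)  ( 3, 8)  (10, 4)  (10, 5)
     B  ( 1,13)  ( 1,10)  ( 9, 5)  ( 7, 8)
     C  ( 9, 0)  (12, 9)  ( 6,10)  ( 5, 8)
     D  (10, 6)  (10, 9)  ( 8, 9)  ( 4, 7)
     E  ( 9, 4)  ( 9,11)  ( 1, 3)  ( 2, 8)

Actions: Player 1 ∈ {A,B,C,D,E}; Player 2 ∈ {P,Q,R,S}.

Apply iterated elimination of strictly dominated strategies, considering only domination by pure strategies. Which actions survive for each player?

IESDS → P1:{A,C,D} P2:{Q,R}

P1 drop B (A beats it: P:6>1 Q:3>1 R:10>9 S:10>7)
P1 drop E (D beats it: P:10>9 Q:10>9 R:8>1 S:4>2)
P2 drop P (Q beats it: A:8>1 C:9>0 D:9>6)
P2 drop S (Q beats it: A:8>5 C:9>8 D:9>7)
P1→{A,C,D} P2→{Q,R}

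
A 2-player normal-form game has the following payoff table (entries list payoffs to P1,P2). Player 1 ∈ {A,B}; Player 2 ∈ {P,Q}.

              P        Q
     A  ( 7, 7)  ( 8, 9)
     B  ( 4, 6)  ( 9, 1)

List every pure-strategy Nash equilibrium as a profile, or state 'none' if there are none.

(A,P): not NE [P2→Q gives 9>7]
(A,Q): not NE [P1→B gives 9>8]
(B,P): not NE [P1→A gives 7>4]
(B,Q): not NE [P2→P gives 6>1]

No pure NE.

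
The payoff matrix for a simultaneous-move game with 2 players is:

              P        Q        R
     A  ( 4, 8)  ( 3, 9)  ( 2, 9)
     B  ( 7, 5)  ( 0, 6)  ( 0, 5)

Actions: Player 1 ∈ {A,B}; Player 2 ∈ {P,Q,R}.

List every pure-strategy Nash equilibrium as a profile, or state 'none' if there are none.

(A,P): not NE [P1→B gives 7>4; P2→R gives 9>8]
(A,Q): NE
(A,R): NE
(B,P): not NE [P2→Q gives 6>5]
(B,Q): not NE [P1→A gives 3>0]
(B,R): not NE [P1→A gives 2>0; P2→Q gives 6>5]

PSNE = {(A,Q), (A,R)}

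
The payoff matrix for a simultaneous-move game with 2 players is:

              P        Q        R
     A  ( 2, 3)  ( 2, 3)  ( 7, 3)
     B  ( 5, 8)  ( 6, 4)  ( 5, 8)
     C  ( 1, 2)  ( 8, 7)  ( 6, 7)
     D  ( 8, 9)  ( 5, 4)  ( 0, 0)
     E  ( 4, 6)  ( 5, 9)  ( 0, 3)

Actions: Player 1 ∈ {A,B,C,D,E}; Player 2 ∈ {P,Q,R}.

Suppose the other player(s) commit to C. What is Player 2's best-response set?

u_2(P vs C) = 2
u_2(Q vs C) = 7
u_2(R vs C) = 7
max payoff 7 at {Q,R}

BR_2 = {Q,R}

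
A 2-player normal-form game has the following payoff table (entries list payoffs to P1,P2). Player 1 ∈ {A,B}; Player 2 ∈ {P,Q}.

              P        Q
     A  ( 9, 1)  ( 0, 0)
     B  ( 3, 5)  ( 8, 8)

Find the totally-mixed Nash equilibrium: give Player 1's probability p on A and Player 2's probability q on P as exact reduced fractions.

p=3/4, q=4/7

P1 indiff ⇒ q·9+(1-q)·0 = q·3+(1-q)·8 ⇒ q(6) = (1-q)(8) ⇒ q = 4/7
P2 indiff ⇒ p·1+(1-p)·5 = p·0+(1-p)·8 ⇒ p(1) = (1-p)(3) ⇒ p = 3/4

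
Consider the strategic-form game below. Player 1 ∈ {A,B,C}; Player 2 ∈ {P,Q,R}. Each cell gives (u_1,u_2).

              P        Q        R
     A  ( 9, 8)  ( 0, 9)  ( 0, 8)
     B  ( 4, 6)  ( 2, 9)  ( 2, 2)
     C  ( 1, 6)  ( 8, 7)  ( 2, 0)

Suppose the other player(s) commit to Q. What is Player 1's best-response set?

BR_1 = {C}

u_1(A vs Q) = 0
u_1(B vs Q) = 2
u_1(C vs Q) = 8
max payoff 8 at {C}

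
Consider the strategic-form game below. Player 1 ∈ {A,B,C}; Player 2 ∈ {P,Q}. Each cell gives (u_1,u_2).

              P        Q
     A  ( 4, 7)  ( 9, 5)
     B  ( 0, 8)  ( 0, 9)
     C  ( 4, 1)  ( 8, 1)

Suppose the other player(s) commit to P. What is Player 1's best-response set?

BR_1 = {A,C}

u_1(A vs P) = 4
u_1(B vs P) = 0
u_1(C vs P) = 4
max payoff 4 at {A,C}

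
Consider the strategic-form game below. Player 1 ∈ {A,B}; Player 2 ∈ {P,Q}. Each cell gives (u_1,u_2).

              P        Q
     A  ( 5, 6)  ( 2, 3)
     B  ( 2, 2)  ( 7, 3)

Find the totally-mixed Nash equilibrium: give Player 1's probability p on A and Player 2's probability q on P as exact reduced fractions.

P1 indiff ⇒ q·5+(1-q)·2 = q·2+(1-q)·7 ⇒ q(3) = (1-q)(5) ⇒ q = 5/8
P2 indiff ⇒ p·6+(1-p)·2 = p·3+(1-p)·3 ⇒ p(3) = (1-p)(1) ⇒ p = 1/4

(p,q) = (1/4, 5/8)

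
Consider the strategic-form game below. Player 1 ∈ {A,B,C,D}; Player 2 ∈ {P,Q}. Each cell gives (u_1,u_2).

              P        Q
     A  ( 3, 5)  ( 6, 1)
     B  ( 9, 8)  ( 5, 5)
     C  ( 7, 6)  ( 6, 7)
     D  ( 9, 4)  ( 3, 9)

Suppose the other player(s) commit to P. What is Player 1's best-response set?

BR_1 = {B,D}

u_1(A vs P) = 3
u_1(B vs P) = 9
u_1(C vs P) = 7
u_1(D vs P) = 9
max payoff 9 at {B,D}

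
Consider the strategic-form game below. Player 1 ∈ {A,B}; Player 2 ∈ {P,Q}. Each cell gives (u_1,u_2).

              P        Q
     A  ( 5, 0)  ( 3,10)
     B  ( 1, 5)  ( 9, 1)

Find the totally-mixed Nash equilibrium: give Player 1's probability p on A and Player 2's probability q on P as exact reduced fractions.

P1 indiff ⇒ q·5+(1-q)·3 = q·1+(1-q)·9 ⇒ q(4) = (1-q)(6) ⇒ q = 3/5
P2 indiff ⇒ p·0+(1-p)·5 = p·10+(1-p)·1 ⇒ p(-10) = (1-p)(-4) ⇒ p = 2/7

(p,q) = (2/7, 3/5)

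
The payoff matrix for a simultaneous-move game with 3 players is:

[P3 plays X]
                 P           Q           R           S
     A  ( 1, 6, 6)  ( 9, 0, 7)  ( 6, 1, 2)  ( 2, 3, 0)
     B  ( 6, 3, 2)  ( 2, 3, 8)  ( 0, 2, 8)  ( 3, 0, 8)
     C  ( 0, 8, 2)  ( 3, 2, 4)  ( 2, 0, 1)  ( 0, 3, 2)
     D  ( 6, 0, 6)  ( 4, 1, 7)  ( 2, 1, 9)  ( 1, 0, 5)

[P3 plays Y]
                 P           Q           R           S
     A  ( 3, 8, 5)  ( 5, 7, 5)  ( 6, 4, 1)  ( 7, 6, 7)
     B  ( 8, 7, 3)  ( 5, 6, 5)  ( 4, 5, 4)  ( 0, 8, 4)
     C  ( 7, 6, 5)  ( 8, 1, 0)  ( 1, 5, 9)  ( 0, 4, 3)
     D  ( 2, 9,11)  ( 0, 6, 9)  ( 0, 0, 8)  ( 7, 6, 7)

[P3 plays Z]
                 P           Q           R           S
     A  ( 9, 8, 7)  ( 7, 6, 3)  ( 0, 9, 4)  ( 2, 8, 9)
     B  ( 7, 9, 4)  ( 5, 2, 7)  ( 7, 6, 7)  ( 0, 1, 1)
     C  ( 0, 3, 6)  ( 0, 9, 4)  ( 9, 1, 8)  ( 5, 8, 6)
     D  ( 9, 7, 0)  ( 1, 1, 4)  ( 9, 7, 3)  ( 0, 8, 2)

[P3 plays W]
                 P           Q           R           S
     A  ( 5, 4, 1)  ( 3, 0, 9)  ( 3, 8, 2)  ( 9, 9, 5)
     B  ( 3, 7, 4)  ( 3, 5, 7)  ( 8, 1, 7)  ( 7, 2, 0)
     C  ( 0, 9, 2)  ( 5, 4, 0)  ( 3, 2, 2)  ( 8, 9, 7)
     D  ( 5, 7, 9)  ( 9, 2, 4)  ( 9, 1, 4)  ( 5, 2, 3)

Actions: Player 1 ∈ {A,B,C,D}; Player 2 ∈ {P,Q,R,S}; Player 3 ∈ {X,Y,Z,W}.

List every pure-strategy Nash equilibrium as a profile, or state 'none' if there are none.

(A,P,X): not NE [P1→D gives 6>1; P3→Z gives 7>6]
(A,P,Y): not NE [P1→B gives 8>3; P3→Z gives 7>5]
(A,P,Z): not NE [P2→R gives 9>8]
(A,P,W): not NE [P2→S gives 9>4; P3→Z gives 7>1]
(A,Q,X): not NE [P2→P gives 6>0; P3→W gives 9>7]
(A,Q,Y): not NE [P1→C gives 8>5; P2→P gives 8>7; P3→W gives 9>5]
(A,Q,Z): not NE [P2→R gives 9>6; P3→W gives 9>3]
(A,Q,W): not NE [P1→D gives 9>3; P2→S gives 9>0]
(A,R,X): not NE [P2→P gives 6>1; P3→Z gives 4>2]
(A,R,Y): not NE [P2→P gives 8>4; P3→Z gives 4>1]
(A,R,Z): not NE [P1→D gives 9>0]
(A,R,W): not NE [P1→D gives 9>3; P2→S gives 9>8; P3→Z gives 4>2]
(A,S,X): not NE [P1→B gives 3>2; P2→P gives 6>3; P3→Z gives 9>0]
(A,S,Y): not NE [P2→P gives 8>6; P3→Z gives 9>7]
(A,S,Z): not NE [P1→C gives 5>2; P2→R gives 9>8]
(A,S,W): not NE [P3→Z gives 9>5]
(B,P,X): not NE [P3→W gives 4>2]
(B,P,Y): not NE [P2→S gives 8>7; P3→W gives 4>3]
(B,P,Z): not NE [P1→D gives 9>7]
(B,P,W): not NE [P1→D gives 5>3]
(B,Q,X): not NE [P1→A gives 9>2]
(B,Q,Y): not NE [P1→C gives 8>5; P2→S gives 8>6; P3→X gives 8>5]
(B,Q,Z): not NE [P1→A gives 7>5; P2→P gives 9>2; P3→X gives 8>7]
(B,Q,W): not NE [P1→D gives 9>3; P2→P gives 7>5; P3→X gives 8>7]
(B,R,X): not NE [P1→A gives 6>0; P2→Q gives 3>2]
(B,R,Y): not NE [P1→A gives 6>4; P2→S gives 8>5; P3→X gives 8>4]
(B,R,Z): not NE [P1→D gives 9>7; P2→P gives 9>6; P3→X gives 8>7]
(B,R,W): not NE [P1→D gives 9>8; P2→P gives 7>1; P3→X gives 8>7]
(B,S,X): not NE [P2→Q gives 3>0]
(B,S,Y): not NE [P1→D gives 7>0; P3→X gives 8>4]
(B,S,Z): not NE [P1→C gives 5>0; P2→P gives 9>1; P3→X gives 8>1]
(B,S,W): not NE [P1→A gives 9>7; P2→P gives 7>2; P3→X gives 8>0]
(C,P,X): not NE [P1→D gives 6>0; P3→Z gives 6>2]
(C,P,Y): not NE [P1→B gives 8>7; P3→Z gives 6>5]
(C,P,Z): not NE [P1→D gives 9>0; P2→Q gives 9>3]
(C,P,W): not NE [P1→D gives 5>0; P3→Z gives 6>2]
(C,Q,X): not NE [P1→A gives 9>3; P2→P gives 8>2]
(C,Q,Y): not NE [P2→P gives 6>1; P3→Z gives 4>0]
(C,Q,Z): not NE [P1→A gives 7>0]
(C,Q,W): not NE [P1→D gives 9>5; P2→S gives 9>4; P3→Z gives 4>0]
(C,R,X): not NE [P1→A gives 6>2; P2→P gives 8>0; P3→Y gives 9>1]
(C,R,Y): not NE [P1→A gives 6>1; P2→P gives 6>5]
(C,R,Z): not NE [P2→Q gives 9>1; P3→Y gives 9>8]
(C,R,W): not NE [P1→D gives 9>3; P2→S gives 9>2; P3→Y gives 9>2]
(C,S,X): not NE [P1→B gives 3>0; P2→P gives 8>3; P3→W gives 7>2]
(C,S,Y): not NE [P1→D gives 7>0; P2→P gives 6>4; P3→W gives 7>3]
(C,S,Z): not NE [P2→Q gives 9>8; P3→W gives 7>6]
(C,S,W): not NE [P1→A gives 9>8]
(D,P,X): not NE [P2→R gives 1>0; P3→Y gives 11>6]
(D,P,Y): not NE [P1→B gives 8>2]
(D,P,Z): not NE [P2→S gives 8>7; P3→Y gives 11>0]
(D,P,W): not NE [P3→Y gives 11>9]
(D,Q,X): not NE [P1→A gives 9>4; P3→Y gives 9>7]
(D,Q,Y): not NE [P1→C gives 8>0; P2→P gives 9>6]
(D,Q,Z): not NE [P1→A gives 7>1; P2→S gives 8>1; P3→Y gives 9>4]
(D,Q,W): not NE [P2→P gives 7>2; P3→Y gives 9>4]
(D,R,X): not NE [P1→A gives 6>2]
(D,R,Y): not NE [P1→A gives 6>0; P2→P gives 9>0; P3→X gives 9>8]
(D,R,Z): not NE [P2→S gives 8>7; P3→X gives 9>3]
(D,R,W): not NE [P2→P gives 7>1; P3→X gives 9>4]
(D,S,X): not NE [P1→B gives 3>1; P2→R gives 1>0; P3→Y gives 7>5]
(D,S,Y): not NE [P2→P gives 9>6]
(D,S,Z): not NE [P1→C gives 5>0; P3→Y gives 7>2]
(D,S,W): not NE [P1→A gives 9>5; P2→P gives 7>2; P3→Y gives 7>3]

Equilibria: none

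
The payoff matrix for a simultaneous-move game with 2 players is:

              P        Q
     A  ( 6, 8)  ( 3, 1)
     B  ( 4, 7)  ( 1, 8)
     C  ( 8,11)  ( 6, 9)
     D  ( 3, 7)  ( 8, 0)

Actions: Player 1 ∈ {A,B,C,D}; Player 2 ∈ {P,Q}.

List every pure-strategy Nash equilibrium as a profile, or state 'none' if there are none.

(A,P): not NE [P1→C gives 8>6]
(A,Q): not NE [P1→D gives 8>3; P2→P gives 8>1]
(B,P): not NE [P1→C gives 8>4; P2→Q gives 8>7]
(B,Q): not NE [P1→D gives 8>1]
(C,P): NE
(C,Q): not NE [P1→D gives 8>6; P2→P gives 11>9]
(D,P): not NE [P1→C gives 8>3]
(D,Q): not NE [P2→P gives 7>0]

NE set: (C,P)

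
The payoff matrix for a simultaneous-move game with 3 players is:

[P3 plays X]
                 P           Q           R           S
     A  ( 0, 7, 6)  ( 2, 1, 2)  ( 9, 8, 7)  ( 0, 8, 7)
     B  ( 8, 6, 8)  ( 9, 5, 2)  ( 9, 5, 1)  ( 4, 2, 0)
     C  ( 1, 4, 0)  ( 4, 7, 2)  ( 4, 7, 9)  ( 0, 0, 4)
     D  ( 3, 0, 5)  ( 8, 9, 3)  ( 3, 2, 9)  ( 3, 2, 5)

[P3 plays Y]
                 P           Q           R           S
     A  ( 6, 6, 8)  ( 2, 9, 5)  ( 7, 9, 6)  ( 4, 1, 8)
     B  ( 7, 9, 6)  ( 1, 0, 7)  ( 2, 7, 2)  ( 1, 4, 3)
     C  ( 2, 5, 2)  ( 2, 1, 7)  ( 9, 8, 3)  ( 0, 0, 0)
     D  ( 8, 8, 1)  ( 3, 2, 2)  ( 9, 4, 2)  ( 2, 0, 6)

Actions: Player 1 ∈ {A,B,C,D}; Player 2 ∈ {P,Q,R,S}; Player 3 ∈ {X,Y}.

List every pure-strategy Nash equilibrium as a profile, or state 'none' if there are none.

NE set: (A,R,X), (B,P,X)

(A,P,X): not NE [P1→B gives 8>0; P2→S gives 8>7; P3→Y gives 8>6]
(A,P,Y): not NE [P1→D gives 8>6; P2→R gives 9>6]
(A,Q,X): not NE [P1→B gives 9>2; P2→S gives 8>1; P3→Y gives 5>2]
(A,Q,Y): not NE [P1→D gives 3>2]
(A,R,X): NE
(A,R,Y): not NE [P1→D gives 9>7; P3→X gives 7>6]
(A,S,X): not NE [P1→B gives 4>0; P3→Y gives 8>7]
(A,S,Y): not NE [P2→R gives 9>1]
(B,P,X): NE
(B,P,Y): not NE [P1→D gives 8>7; P3→X gives 8>6]
(B,Q,X): not NE [P2→P gives 6>5; P3→Y gives 7>2]
(B,Q,Y): not NE [P1→D gives 3>1; P2→P gives 9>0]
(B,R,X): not NE [P2→P gives 6>5; P3→Y gives 2>1]
(B,R,Y): not NE [P1→D gives 9>2; P2→P gives 9>7]
(B,S,X): not NE [P2→P gives 6>2; P3→Y gives 3>0]
(B,S,Y): not NE [P1→A gives 4>1; P2→P gives 9>4]
(C,P,X): not NE [P1→B gives 8>1; P2→R gives 7>4; P3→Y gives 2>0]
(C,P,Y): not NE [P1→D gives 8>2; P2→R gives 8>5]
(C,Q,X): not NE [P1→B gives 9>4; P3→Y gives 7>2]
(C,Q,Y): not NE [P1→D gives 3>2; P2→R gives 8>1]
(C,R,X): not NE [P1→B gives 9>4]
(C,R,Y): not NE [P3→X gives 9>3]
(C,S,X): not NE [P1→B gives 4>0; P2→R gives 7>0]
(C,S,Y): not NE [P1→A gives 4>0; P2→R gives 8>0; P3→X gives 4>0]
(D,P,X): not NE [P1→B gives 8>3; P2→Q gives 9>0]
(D,P,Y): not NE [P3→X gives 5>1]
(D,Q,X): not NE [P1→B gives 9>8]
(D,Q,Y): not NE [P2→P gives 8>2; P3→X gives 3>2]
(D,R,X): not NE [P1→B gives 9>3; P2→Q gives 9>2]
(D,R,Y): not NE [P2→P gives 8>4; P3→X gives 9>2]
(D,S,X): not NE [P1→B gives 4>3; P2→Q gives 9>2; P3→Y gives 6>5]
(D,S,Y): not NE [P1→A gives 4>2; P2→P gives 8>0]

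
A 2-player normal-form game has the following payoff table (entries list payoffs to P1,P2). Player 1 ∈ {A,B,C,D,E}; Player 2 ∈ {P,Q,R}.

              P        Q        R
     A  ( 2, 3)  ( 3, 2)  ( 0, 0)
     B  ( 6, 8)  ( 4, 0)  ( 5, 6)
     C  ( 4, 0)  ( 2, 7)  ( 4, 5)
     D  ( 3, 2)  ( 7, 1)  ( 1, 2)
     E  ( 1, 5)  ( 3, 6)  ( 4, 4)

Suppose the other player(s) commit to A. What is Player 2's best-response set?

u_2(P vs A) = 3
u_2(Q vs A) = 2
u_2(R vs A) = 0
max payoff 3 at {P}

argmax u_2 = {P}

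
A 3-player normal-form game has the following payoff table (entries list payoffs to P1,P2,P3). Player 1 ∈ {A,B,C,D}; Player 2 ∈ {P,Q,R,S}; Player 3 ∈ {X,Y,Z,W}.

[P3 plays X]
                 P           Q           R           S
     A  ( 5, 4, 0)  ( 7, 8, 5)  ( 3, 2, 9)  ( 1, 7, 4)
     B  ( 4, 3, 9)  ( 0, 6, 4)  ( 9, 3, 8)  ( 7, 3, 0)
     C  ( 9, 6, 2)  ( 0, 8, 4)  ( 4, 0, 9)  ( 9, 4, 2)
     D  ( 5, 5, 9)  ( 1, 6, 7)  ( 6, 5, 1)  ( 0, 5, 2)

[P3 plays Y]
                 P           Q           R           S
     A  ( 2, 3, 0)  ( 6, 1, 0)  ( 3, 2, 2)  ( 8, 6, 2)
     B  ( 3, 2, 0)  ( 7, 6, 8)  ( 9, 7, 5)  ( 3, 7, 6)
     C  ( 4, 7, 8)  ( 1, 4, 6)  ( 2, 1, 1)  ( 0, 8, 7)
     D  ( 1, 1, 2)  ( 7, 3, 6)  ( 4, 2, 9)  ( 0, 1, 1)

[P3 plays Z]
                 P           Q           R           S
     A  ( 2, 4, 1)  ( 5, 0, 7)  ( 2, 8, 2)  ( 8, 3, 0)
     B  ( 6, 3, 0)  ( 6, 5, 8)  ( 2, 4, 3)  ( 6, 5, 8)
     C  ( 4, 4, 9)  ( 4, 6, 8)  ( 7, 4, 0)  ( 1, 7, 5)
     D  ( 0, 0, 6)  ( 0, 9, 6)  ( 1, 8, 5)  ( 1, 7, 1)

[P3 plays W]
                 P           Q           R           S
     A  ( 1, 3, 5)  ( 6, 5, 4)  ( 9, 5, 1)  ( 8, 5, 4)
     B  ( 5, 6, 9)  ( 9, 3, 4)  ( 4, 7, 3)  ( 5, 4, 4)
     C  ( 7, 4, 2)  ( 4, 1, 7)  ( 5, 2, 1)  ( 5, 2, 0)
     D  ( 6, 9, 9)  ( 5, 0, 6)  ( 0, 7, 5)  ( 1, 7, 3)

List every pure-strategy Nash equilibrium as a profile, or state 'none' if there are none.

Nash profiles: (A,S,W), (B,Q,Z)

(A,P,X): not NE [P1→C gives 9>5; P2→Q gives 8>4; P3→W gives 5>0]
(A,P,Y): not NE [P1→C gives 4>2; P2→S gives 6>3; P3→W gives 5>0]
(A,P,Z): not NE [P1→B gives 6>2; P2→R gives 8>4; P3→W gives 5>1]
(A,P,W): not NE [P1→C gives 7>1; P2→S gives 5>3]
(A,Q,X): not NE [P3→Z gives 7>5]
(A,Q,Y): not NE [P1→D gives 7>6; P2→S gives 6>1; P3→Z gives 7>0]
(A,Q,Z): not NE [P1→B gives 6>5; P2→R gives 8>0]
(A,Q,W): not NE [P1→B gives 9>6; P3→Z gives 7>4]
(A,R,X): not NE [P1→B gives 9>3; P2→Q gives 8>2]
(A,R,Y): not NE [P1→B gives 9>3; P2→S gives 6>2; P3→X gives 9>2]
(A,R,Z): not NE [P1→C gives 7>2; P3→X gives 9>2]
(A,R,W): not NE [P3→X gives 9>1]
(A,S,X): not NE [P1→C gives 9>1; P2→Q gives 8>7]
(A,S,Y): not NE [P3→W gives 4>2]
(A,S,Z): not NE [P2→R gives 8>3; P3→W gives 4>0]
(A,S,W): NE
(B,P,X): not NE [P1→C gives 9>4; P2→Q gives 6>3]
(B,P,Y): not NE [P1→C gives 4>3; P2→S gives 7>2; P3→W gives 9>0]
(B,P,Z): not NE [P2→S gives 5>3; P3→W gives 9>0]
(B,P,W): not NE [P1→C gives 7>5; P2→R gives 7>6]
(B,Q,X): not NE [P1→A gives 7>0; P3→Z gives 8>4]
(B,Q,Y): not NE [P2→S gives 7>6]
(B,Q,Z): NE
(B,Q,W): not NE [P2→R gives 7>3; P3→Z gives 8>4]
(B,R,X): not NE [P2→Q gives 6>3]
(B,R,Y): not NE [P3→X gives 8>5]
(B,R,Z): not NE [P1→C gives 7>2; P2→S gives 5>4; P3→X gives 8>3]
(B,R,W): not NE [P1→A gives 9>4; P3→X gives 8>3]
(B,S,X): not NE [P1→C gives 9>7; P2→Q gives 6>3; P3→Z gives 8>0]
(B,S,Y): not NE [P1→A gives 8>3; P3→Z gives 8>6]
(B,S,Z): not NE [P1→A gives 8>6]
(B,S,W): not NE [P1→A gives 8>5; P2→R gives 7>4; P3→Z gives 8>4]
(C,P,X): not NE [P2→Q gives 8>6; P3→Z gives 9>2]
(C,P,Y): not NE [P2→S gives 8>7; P3→Z gives 9>8]
(C,P,Z): not NE [P1→B gives 6>4; P2→S gives 7>4]
(C,P,W): not NE [P3→Z gives 9>2]
(C,Q,X): not NE [P1→A gives 7>0; P3→Z gives 8>4]
(C,Q,Y): not NE [P1→D gives 7>1; P2→S gives 8>4; P3→Z gives 8>6]
(C,Q,Z): not NE [P1→B gives 6>4; P2→S gives 7>6]
(C,Q,W): not NE [P1→B gives 9>4; P2→P gives 4>1; P3→Z gives 8>7]
(C,R,X): not NE [P1→B gives 9>4; P2→Q gives 8>0]
(C,R,Y): not NE [P1→B gives 9>2; P2→S gives 8>1; P3→X gives 9>1]
(C,R,Z): not NE [P2→S gives 7>4; P3→X gives 9>0]
(C,R,W): not NE [P1→A gives 9>5; P2→P gives 4>2; P3→X gives 9>1]
(C,S,X): not NE [P2→Q gives 8>4; P3→Y gives 7>2]
(C,S,Y): not NE [P1→A gives 8>0]
(C,S,Z): not NE [P1→A gives 8>1; P3→Y gives 7>5]
(C,S,W): not NE [P1→A gives 8>5; P2→P gives 4>2; P3→Y gives 7>0]
(D,P,X): not NE [P1→C gives 9>5; P2→Q gives 6>5]
(D,P,Y): not NE [P1→C gives 4>1; P2→Q gives 3>1; P3→W gives 9>2]
(D,P,Z): not NE [P1→B gives 6>0; P2→Q gives 9>0; P3→W gives 9>6]
(D,P,W): not NE [P1→C gives 7>6]
(D,Q,X): not NE [P1→A gives 7>1]
(D,Q,Y): not NE [P3→X gives 7>6]
(D,Q,Z): not NE [P1→B gives 6>0; P3→X gives 7>6]
(D,Q,W): not NE [P1→B gives 9>5; P2→P gives 9>0; P3→X gives 7>6]
(D,R,X): not NE [P1→B gives 9>6; P2→Q gives 6>5; P3→Y gives 9>1]
(D,R,Y): not NE [P1→B gives 9>4; P2→Q gives 3>2]
(D,R,Z): not NE [P1→C gives 7>1; P2→Q gives 9>8; P3→Y gives 9>5]
(D,R,W): not NE [P1→A gives 9>0; P2→P gives 9>7; P3→Y gives 9>5]
(D,S,X): not NE [P1→C gives 9>0; P2→Q gives 6>5; P3→W gives 3>2]
(D,S,Y): not NE [P1→A gives 8>0; P2→Q gives 3>1; P3→W gives 3>1]
(D,S,Z): not NE [P1→A gives 8>1; P2→Q gives 9>7; P3→W gives 3>1]
(D,S,W): not NE [P1→A gives 8>1; P2→P gives 9>7]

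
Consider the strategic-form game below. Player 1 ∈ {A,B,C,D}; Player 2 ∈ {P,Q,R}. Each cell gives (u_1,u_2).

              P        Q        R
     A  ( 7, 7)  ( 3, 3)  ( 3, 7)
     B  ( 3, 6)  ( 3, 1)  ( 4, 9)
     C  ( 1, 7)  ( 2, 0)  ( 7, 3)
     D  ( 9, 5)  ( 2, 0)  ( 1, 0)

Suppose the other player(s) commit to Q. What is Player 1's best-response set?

P1 best: {A,B}

u_1(A vs Q) = 3
u_1(B vs Q) = 3
u_1(C vs Q) = 2
u_1(D vs Q) = 2
max payoff 3 at {A,B}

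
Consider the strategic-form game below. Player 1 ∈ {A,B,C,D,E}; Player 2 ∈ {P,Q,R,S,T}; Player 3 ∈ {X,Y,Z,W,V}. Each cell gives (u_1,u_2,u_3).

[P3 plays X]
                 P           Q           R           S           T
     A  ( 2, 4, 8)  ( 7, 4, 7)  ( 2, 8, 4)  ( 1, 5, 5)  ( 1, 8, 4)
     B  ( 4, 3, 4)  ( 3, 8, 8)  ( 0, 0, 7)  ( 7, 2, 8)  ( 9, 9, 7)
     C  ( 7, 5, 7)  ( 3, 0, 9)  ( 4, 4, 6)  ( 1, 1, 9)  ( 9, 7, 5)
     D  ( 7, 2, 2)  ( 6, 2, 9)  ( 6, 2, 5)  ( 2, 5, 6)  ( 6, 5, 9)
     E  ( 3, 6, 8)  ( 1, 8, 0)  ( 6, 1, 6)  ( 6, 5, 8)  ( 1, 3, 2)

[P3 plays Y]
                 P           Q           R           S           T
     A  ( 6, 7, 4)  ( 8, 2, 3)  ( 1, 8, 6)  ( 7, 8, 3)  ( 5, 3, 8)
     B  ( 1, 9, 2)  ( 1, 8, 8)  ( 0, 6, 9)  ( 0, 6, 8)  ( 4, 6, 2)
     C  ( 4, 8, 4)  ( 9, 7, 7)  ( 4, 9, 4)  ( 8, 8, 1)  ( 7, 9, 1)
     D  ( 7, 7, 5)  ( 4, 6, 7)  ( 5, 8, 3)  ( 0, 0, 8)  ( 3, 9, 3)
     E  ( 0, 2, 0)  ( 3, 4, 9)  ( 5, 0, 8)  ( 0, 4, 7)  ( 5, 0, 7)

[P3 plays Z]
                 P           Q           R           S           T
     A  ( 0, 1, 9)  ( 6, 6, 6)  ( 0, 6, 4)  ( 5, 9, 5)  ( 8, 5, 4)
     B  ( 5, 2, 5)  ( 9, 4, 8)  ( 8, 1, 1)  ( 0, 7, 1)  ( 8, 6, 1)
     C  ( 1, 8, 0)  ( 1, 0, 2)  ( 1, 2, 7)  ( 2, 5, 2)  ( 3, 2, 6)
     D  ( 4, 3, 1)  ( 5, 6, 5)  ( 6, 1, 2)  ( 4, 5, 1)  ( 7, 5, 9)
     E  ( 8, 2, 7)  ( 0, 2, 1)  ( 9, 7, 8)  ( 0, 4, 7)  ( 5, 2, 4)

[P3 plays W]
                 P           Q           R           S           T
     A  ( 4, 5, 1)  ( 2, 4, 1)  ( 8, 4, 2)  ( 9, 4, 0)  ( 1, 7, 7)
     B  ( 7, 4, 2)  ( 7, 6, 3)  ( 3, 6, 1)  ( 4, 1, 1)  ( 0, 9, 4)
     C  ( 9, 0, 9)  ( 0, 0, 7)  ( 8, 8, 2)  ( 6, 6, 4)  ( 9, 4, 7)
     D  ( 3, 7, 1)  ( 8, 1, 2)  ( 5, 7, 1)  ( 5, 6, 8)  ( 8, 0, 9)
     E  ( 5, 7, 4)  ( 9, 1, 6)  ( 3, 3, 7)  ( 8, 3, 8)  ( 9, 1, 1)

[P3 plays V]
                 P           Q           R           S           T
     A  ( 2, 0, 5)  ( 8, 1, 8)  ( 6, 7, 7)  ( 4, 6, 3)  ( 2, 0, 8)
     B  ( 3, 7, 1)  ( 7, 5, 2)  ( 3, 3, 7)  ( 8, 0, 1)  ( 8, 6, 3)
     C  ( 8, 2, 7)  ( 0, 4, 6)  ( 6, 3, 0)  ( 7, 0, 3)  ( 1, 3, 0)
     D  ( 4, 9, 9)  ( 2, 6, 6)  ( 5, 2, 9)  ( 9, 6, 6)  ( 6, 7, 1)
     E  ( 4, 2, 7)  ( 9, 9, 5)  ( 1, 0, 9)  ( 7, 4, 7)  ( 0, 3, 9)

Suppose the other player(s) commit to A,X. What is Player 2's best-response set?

u_2(P vs A,X) = 4
u_2(Q vs A,X) = 4
u_2(R vs A,X) = 8
u_2(S vs A,X) = 5
u_2(T vs A,X) = 8
max payoff 8 at {R,T}

BR_2 = {R,T}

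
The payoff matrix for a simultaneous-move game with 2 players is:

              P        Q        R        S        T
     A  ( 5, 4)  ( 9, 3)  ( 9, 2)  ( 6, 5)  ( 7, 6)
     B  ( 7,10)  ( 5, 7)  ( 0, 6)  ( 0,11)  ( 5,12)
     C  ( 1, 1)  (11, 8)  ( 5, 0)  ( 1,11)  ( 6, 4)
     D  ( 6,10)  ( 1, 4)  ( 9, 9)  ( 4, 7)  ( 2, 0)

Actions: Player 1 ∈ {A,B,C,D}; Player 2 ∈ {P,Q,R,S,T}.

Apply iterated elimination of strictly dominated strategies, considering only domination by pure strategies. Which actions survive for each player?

Survivors P1:{A,B,D} P2:{P,S,T}

P2 drop Q (S beats it: A:5>3 B:11>7 C:11>8 D:7>4)
P1 drop C (A beats it: P:5>1 R:9>5 S:6>1 T:7>6)
P2 drop R (P beats it: A:4>2 B:10>6 D:10>9)
P1→{A,B,D} P2→{P,S,T}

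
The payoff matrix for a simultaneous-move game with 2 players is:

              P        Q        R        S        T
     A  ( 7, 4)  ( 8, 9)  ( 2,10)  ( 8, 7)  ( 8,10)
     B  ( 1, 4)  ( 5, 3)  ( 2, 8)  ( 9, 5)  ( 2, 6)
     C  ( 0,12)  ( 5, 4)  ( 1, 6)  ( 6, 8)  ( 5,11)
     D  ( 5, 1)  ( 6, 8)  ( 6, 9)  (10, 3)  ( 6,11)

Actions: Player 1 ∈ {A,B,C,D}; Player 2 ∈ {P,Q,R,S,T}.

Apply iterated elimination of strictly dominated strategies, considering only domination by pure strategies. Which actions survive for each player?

Remaining: P1:{A,D} P2:{R,T}

P1 drop B (D beats it: P:5>1 Q:6>5 R:6>2 S:10>9 T:6>2)
P1 drop C (A beats it: P:7>0 Q:8>5 R:2>1 S:8>6 T:8>5)
P2 drop P (Q beats it: A:9>4 D:8>1)
P2 drop Q (R beats it: A:10>9 D:9>8)
P2 drop S (R beats it: A:10>7 D:9>3)
P1→{A,D} P2→{R,T}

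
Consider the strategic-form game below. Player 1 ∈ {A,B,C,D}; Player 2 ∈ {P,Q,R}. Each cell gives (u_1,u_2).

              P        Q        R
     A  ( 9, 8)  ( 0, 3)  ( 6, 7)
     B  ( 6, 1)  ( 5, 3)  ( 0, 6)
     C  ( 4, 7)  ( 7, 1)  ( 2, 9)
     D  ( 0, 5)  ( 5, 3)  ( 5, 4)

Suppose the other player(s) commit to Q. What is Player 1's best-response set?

argmax u_1 = {C}

u_1(A vs Q) = 0
u_1(B vs Q) = 5
u_1(C vs Q) = 7
u_1(D vs Q) = 5
max payoff 7 at {C}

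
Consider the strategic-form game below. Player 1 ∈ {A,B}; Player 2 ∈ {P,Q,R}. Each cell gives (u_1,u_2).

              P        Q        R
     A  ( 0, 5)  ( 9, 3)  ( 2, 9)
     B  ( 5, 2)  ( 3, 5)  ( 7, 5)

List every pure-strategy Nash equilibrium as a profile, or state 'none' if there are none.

Nash profiles: (B,R)

(A,P): not NE [P1→B gives 5>0; P2→R gives 9>5]
(A,Q): not NE [P2→R gives 9>3]
(A,R): not NE [P1→B gives 7>2]
(B,P): not NE [P2→R gives 5>2]
(B,Q): not NE [P1→A gives 9>3]
(B,R): NE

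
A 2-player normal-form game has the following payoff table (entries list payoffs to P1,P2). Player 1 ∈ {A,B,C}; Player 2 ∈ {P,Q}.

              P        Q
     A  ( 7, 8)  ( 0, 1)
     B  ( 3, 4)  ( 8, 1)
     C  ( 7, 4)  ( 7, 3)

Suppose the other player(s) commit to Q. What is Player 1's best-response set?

u_1(A vs Q) = 0
u_1(B vs Q) = 8
u_1(C vs Q) = 7
max payoff 8 at {B}

argmax u_1 = {B}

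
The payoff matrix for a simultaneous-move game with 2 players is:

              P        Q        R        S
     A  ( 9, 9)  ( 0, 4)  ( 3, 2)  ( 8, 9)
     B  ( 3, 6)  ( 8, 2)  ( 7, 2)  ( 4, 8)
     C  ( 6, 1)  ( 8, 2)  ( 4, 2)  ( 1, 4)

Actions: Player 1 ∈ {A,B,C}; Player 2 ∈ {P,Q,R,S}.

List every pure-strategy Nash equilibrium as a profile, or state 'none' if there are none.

(A,P): NE
(A,Q): not NE [P1→C gives 8>0; P2→S gives 9>4]
(A,R): not NE [P1→B gives 7>3; P2→S gives 9>2]
(A,S): NE
(B,P): not NE [P1→A gives 9>3; P2→S gives 8>6]
(B,Q): not NE [P2→S gives 8>2]
(B,R): not NE [P2→S gives 8>2]
(B,S): not NE [P1→A gives 8>4]
(C,P): not NE [P1→A gives 9>6; P2→S gives 4>1]
(C,Q): not NE [P2→S gives 4>2]
(C,R): not NE [P1→B gives 7>4; P2→S gives 4>2]
(C,S): not NE [P1→A gives 8>1]

NE set: (A,P), (A,S)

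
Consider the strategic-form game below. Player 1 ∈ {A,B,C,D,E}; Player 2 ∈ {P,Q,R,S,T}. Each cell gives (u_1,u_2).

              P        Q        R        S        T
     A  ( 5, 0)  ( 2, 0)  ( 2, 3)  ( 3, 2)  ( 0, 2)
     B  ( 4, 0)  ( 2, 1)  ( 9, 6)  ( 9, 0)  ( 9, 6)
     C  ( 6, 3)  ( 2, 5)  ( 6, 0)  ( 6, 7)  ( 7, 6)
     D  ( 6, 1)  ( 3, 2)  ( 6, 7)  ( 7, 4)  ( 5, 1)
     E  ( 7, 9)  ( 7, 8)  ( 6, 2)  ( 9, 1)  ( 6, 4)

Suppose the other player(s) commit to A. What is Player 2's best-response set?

u_2(P vs A) = 0
u_2(Q vs A) = 0
u_2(R vs A) = 3
u_2(S vs A) = 2
u_2(T vs A) = 2
max payoff 3 at {R}

P2 best: {R}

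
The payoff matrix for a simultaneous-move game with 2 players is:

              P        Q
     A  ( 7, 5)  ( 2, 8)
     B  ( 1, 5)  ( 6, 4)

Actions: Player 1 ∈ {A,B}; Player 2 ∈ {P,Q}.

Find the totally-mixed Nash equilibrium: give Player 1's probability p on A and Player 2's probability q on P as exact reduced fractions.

P1 indiff ⇒ q·7+(1-q)·2 = q·1+(1-q)·6 ⇒ q(6) = (1-q)(4) ⇒ q = 2/5
P2 indiff ⇒ p·5+(1-p)·5 = p·8+(1-p)·4 ⇒ p(-3) = (1-p)(-1) ⇒ p = 1/4

p=1/4, q=2/5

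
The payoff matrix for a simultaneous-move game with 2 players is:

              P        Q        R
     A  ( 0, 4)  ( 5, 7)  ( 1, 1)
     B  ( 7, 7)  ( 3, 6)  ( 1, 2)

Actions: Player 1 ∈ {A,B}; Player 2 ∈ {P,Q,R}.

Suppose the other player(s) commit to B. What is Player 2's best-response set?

P2 best: {P}

u_2(P vs B) = 7
u_2(Q vs B) = 6
u_2(R vs B) = 2
max payoff 7 at {P}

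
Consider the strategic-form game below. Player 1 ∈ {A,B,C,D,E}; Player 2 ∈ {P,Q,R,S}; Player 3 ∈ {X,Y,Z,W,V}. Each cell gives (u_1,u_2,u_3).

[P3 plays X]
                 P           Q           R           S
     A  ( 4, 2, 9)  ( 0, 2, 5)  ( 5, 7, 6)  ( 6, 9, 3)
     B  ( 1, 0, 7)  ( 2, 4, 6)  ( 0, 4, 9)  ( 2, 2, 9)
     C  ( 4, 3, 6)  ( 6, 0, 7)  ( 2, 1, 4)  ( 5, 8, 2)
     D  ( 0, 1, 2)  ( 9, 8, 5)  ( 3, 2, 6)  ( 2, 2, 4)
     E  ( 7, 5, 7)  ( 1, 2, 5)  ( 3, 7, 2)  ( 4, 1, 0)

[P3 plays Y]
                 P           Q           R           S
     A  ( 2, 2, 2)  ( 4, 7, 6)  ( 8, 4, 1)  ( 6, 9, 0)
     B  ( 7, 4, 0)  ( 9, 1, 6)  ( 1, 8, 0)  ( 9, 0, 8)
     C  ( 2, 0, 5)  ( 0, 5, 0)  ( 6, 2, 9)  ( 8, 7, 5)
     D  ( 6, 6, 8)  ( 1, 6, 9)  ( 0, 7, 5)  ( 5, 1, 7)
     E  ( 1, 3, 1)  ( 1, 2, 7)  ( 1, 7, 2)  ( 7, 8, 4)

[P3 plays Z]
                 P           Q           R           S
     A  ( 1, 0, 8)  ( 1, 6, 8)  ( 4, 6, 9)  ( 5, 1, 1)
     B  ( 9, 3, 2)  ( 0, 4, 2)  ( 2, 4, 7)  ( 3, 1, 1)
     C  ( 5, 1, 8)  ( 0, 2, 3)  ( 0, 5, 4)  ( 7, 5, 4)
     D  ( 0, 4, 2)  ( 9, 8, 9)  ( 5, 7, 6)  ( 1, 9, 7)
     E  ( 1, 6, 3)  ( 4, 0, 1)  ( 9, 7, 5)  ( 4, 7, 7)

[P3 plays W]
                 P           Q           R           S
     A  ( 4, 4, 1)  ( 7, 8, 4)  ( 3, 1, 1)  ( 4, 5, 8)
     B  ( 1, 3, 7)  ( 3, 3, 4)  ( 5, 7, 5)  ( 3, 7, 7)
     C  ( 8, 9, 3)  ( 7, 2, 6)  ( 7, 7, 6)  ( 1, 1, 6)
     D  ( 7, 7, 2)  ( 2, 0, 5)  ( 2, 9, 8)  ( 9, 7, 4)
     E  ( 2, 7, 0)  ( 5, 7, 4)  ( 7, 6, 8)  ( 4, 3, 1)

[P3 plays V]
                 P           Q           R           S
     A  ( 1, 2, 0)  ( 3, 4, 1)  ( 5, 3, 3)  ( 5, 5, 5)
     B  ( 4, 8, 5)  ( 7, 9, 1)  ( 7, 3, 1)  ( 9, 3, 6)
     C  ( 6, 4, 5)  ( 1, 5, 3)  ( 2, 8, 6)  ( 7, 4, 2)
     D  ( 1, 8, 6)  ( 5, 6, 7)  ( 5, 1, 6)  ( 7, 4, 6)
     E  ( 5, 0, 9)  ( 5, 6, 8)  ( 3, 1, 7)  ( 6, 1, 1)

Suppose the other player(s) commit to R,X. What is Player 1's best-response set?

u_1(A vs R,X) = 5
u_1(B vs R,X) = 0
u_1(C vs R,X) = 2
u_1(D vs R,X) = 3
u_1(E vs R,X) = 3
max payoff 5 at {A}

P1 best: {A}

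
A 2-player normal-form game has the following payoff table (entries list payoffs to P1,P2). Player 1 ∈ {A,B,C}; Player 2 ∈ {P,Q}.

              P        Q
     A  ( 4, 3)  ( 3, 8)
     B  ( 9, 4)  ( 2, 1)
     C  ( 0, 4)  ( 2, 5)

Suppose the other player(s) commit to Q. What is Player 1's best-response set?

argmax u_1 = {A}

u_1(A vs Q) = 3
u_1(B vs Q) = 2
u_1(C vs Q) = 2
max payoff 3 at {A}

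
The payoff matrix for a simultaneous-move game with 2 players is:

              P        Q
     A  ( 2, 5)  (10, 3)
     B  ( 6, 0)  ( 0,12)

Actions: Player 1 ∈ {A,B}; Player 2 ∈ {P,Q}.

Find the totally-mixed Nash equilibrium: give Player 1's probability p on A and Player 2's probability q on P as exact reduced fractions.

P1 mixes 6/7 on A; P2 mixes 5/7 on P

P1 indiff ⇒ q·2+(1-q)·10 = q·6+(1-q)·0 ⇒ q(-4) = (1-q)(-10) ⇒ q = 5/7
P2 indiff ⇒ p·5+(1-p)·0 = p·3+(1-p)·12 ⇒ p(2) = (1-p)(12) ⇒ p = 6/7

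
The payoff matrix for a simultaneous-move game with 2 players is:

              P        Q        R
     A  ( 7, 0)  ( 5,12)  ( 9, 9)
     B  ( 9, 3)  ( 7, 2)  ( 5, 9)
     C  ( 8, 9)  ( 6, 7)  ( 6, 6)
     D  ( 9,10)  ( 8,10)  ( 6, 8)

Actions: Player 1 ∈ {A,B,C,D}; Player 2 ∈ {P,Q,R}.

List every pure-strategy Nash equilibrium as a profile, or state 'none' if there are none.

(A,P): not NE [P1→D gives 9>7; P2→Q gives 12>0]
(A,Q): not NE [P1→D gives 8>5]
(A,R): not NE [P2→Q gives 12>9]
(B,P): not NE [P2→R gives 9>3]
(B,Q): not NE [P1→D gives 8>7; P2→R gives 9>2]
(B,R): not NE [P1→A gives 9>5]
(C,P): not NE [P1→D gives 9>8]
(C,Q): not NE [P1→D gives 8>6; P2→P gives 9>7]
(C,R): not NE [P1→A gives 9>6; P2→P gives 9>6]
(D,P): NE
(D,Q): NE
(D,R): not NE [P1→A gives 9>6; P2→Q gives 10>8]

PSNE = {(D,P), (D,Q)}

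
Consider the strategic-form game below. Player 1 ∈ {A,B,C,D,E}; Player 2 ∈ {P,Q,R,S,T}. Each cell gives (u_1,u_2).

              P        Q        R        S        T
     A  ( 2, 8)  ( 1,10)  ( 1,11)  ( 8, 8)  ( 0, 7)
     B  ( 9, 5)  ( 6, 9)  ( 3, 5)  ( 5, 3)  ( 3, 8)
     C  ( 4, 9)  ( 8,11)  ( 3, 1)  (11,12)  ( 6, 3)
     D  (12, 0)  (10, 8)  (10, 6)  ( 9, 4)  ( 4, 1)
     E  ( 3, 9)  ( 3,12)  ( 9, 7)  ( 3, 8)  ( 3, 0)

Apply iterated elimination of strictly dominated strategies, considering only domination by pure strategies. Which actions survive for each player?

P1 drop A (C beats it: P:4>2 Q:8>1 R:3>1 S:11>8 T:6>0)
P1 drop B (D beats it: P:12>9 Q:10>6 R:10>3 S:9>5 T:4>3)
P1 drop E (D beats it: P:12>3 Q:10>3 R:10>9 S:9>3 T:4>3)
P2 drop P (Q beats it: C:11>9 D:8>0)
P2 drop R (Q beats it: C:11>1 D:8>6)
P2 drop T (Q beats it: C:11>3 D:8>1)
P1→{C,D} P2→{Q,S}

Remaining: P1:{C,D} P2:{Q,S}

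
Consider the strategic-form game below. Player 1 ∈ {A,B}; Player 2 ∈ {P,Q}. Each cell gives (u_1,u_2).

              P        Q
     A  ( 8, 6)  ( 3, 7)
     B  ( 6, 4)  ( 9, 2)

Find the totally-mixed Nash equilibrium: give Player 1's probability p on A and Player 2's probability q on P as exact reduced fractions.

P1 mixes 2/3 on A; P2 mixes 3/4 on P

P1 indiff ⇒ q·8+(1-q)·3 = q·6+(1-q)·9 ⇒ q(2) = (1-q)(6) ⇒ q = 3/4
P2 indiff ⇒ p·6+(1-p)·4 = p·7+(1-p)·2 ⇒ p(-1) = (1-p)(-2) ⇒ p = 2/3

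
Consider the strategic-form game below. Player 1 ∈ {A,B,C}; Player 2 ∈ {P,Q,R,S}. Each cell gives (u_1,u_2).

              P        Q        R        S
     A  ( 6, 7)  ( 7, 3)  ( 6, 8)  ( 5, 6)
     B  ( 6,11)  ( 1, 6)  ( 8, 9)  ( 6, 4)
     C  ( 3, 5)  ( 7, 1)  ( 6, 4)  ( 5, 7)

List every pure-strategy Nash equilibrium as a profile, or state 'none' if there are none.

(A,P): not NE [P2→R gives 8>7]
(A,Q): not NE [P2→R gives 8>3]
(A,R): not NE [P1→B gives 8>6]
(A,S): not NE [P1→B gives 6>5; P2→R gives 8>6]
(B,P): NE
(B,Q): not NE [P1→C gives 7>1; P2→P gives 11>6]
(B,R): not NE [P2→P gives 11>9]
(B,S): not NE [P2→P gives 11>4]
(C,P): not NE [P1→B gives 6>3; P2→S gives 7>5]
(C,Q): not NE [P2→S gives 7>1]
(C,R): not NE [P1→B gives 8>6; P2→S gives 7>4]
(C,S): not NE [P1→B gives 6>5]

Nash profiles: (B,P)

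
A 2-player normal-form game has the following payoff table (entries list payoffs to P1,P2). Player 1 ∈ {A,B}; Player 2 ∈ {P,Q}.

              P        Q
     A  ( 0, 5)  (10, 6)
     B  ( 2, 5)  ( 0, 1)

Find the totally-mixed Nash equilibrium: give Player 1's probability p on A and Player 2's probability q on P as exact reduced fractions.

P1 indiff ⇒ q·0+(1-q)·10 = q·2+(1-q)·0 ⇒ q(-2) = (1-q)(-10) ⇒ q = 5/6
P2 indiff ⇒ p·5+(1-p)·5 = p·6+(1-p)·1 ⇒ p(-1) = (1-p)(-4) ⇒ p = 4/5

P1 mixes 4/5 on A; P2 mixes 5/6 on P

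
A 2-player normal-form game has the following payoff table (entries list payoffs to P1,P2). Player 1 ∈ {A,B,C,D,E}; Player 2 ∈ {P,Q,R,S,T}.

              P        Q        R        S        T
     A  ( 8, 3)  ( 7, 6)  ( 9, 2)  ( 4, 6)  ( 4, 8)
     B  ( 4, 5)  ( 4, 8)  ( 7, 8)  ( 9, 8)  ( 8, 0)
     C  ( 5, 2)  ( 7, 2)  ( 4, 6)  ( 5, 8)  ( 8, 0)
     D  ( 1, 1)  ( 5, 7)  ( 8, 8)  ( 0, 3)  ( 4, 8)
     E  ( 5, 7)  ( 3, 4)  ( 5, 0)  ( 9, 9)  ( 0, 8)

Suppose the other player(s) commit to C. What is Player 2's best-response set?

u_2(P vs C) = 2
u_2(Q vs C) = 2
u_2(R vs C) = 6
u_2(S vs C) = 8
u_2(T vs C) = 0
max payoff 8 at {S}

argmax u_2 = {S}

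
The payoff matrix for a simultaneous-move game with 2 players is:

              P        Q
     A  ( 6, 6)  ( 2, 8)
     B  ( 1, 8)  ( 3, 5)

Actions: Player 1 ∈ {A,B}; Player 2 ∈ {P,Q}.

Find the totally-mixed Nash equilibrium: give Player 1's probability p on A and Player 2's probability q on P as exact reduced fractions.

(p,q) = (3/5, 1/6)

P1 indiff ⇒ q·6+(1-q)·2 = q·1+(1-q)·3 ⇒ q(5) = (1-q)(1) ⇒ q = 1/6
P2 indiff ⇒ p·6+(1-p)·8 = p·8+(1-p)·5 ⇒ p(-2) = (1-p)(-3) ⇒ p = 3/5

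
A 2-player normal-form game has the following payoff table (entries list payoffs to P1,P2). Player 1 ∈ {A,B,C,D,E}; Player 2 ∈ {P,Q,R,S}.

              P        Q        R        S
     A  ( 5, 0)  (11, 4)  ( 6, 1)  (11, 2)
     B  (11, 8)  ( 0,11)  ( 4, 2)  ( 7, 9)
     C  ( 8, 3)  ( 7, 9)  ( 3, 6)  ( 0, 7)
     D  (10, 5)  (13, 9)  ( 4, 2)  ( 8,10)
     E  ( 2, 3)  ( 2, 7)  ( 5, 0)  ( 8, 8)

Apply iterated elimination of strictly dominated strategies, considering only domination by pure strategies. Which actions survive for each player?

Survivors P1:{A,D} P2:{Q,S}

P1 drop C (D beats it: P:10>8 Q:13>7 R:4>3 S:8>0)
P1 drop E (A beats it: P:5>2 Q:11>2 R:6>5 S:11>8)
P2 drop P (Q beats it: A:4>0 B:11>8 D:9>5)
P1 drop B (A beats it: Q:11>0 R:6>4 S:11>7)
P2 drop R (Q beats it: A:4>1 D:9>2)
P1→{A,D} P2→{Q,S}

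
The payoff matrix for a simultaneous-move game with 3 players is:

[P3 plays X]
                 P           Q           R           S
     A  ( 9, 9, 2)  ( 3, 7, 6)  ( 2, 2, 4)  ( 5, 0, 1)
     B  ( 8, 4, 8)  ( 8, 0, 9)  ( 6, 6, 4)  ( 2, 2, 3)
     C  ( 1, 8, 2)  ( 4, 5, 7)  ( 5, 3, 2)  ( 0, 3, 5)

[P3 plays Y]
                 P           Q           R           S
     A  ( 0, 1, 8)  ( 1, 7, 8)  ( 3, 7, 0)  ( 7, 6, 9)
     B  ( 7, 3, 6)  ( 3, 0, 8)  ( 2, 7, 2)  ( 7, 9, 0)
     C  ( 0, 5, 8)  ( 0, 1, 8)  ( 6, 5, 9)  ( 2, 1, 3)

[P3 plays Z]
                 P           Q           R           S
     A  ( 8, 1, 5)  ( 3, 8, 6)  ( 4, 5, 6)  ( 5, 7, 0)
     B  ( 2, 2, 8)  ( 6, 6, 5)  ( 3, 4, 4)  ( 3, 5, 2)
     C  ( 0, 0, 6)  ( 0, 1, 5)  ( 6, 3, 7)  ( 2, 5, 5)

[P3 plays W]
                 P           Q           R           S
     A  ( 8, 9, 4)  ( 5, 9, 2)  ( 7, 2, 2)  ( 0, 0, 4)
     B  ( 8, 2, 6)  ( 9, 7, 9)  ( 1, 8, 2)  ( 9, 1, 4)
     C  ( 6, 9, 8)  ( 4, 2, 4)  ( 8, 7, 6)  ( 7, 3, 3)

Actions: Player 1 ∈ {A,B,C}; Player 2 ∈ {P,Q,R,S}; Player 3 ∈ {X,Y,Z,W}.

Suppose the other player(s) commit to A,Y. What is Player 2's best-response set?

argmax u_2 = {Q,R}

u_2(P vs A,Y) = 1
u_2(Q vs A,Y) = 7
u_2(R vs A,Y) = 7
u_2(S vs A,Y) = 6
max payoff 7 at {Q,R}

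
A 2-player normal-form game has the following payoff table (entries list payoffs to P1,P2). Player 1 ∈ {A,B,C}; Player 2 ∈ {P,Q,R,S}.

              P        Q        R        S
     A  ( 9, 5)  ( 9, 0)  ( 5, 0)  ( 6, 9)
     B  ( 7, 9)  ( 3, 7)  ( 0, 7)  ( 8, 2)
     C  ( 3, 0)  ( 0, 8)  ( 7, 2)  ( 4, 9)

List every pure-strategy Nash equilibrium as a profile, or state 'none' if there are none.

Equilibria: none

(A,P): not NE [P2→S gives 9>5]
(A,Q): not NE [P2→S gives 9>0]
(A,R): not NE [P1→C gives 7>5; P2→S gives 9>0]
(A,S): not NE [P1→B gives 8>6]
(B,P): not NE [P1→A gives 9>7]
(B,Q): not NE [P1→A gives 9>3; P2→P gives 9>7]
(B,R): not NE [P1→C gives 7>0; P2→P gives 9>7]
(B,S): not NE [P2→P gives 9>2]
(C,P): not NE [P1→A gives 9>3; P2→S gives 9>0]
(C,Q): not NE [P1→A gives 9>0; P2→S gives 9>8]
(C,R): not NE [P2→S gives 9>2]
(C,S): not NE [P1→B gives 8>4]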